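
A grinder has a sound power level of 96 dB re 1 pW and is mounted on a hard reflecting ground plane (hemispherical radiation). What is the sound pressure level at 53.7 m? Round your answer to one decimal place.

The power spreads over a hemisphere of area 2π·r², so L_p = L_w − 10·log₁₀(2π·r²).
2π·r² = 1.812e+04 m², 10·log₁₀ of that is 42.581 dB.
L_p = 96 − 42.581 = 53.42 dB.

53.4 dB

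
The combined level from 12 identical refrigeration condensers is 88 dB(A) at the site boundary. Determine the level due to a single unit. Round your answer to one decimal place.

12 equal contributions raise the level by 10·log₁₀ 12 = 10.792 dB, so each unit alone gives 88 − 10.792.

77.2 dB(A)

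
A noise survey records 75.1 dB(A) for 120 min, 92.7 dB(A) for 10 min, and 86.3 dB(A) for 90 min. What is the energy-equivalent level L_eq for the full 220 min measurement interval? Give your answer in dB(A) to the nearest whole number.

L_eq = 10·log₁₀[(1/T)·Σ tᵢ·10^(Lᵢ/10)] with T = 220 min.
Σ tᵢ·10^(Lᵢ/10) = 120·10^(75.1/10) + 10·10^(92.7/10) + 90·10^(86.3/10) = 6.090e+10.
L_eq = 10·log₁₀(6.090e+10/220) = 84.42 dB(A).

84 dB(A)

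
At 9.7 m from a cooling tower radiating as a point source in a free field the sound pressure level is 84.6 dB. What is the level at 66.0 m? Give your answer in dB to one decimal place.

67.9 dB

For a point source, L₂ = L₁ − 20·log₁₀(r₂/r₁).
L₂ = 84.6 − 20·log₁₀(66.0/9.7) = 84.6 − 16.655 = 67.94 dB.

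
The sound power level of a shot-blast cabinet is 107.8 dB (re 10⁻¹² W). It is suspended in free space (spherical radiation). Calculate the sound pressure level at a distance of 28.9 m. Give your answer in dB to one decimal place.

Free-field spherical radiation: L_p = L_w − 10·log₁₀(4π·r²), r = 28.9 m.
4π·r² = 1.05e+04 m², 10·log₁₀ of that is 40.210 dB.
L_p = 107.8 − 40.210 = 67.59 dB.

67.6 dB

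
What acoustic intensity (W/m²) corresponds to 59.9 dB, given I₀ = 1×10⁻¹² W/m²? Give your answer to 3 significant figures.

I = I₀·10^(L/10) = 10⁻¹² × 10^(59.9/10) = 10^(-6.010).

9.77e-07 W/m²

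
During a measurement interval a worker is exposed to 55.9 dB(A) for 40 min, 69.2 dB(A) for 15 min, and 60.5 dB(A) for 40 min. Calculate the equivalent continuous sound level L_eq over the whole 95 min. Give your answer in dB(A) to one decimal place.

L_eq = 10·log₁₀[(1/T)·Σ tᵢ·10^(Lᵢ/10)] with T = 95 min.
Σ tᵢ·10^(Lᵢ/10) = 40·10^(55.9/10) + 15·10^(69.2/10) + 40·10^(60.5/10) = 1.852e+08.
L_eq = 10·log₁₀(1.852e+08/95) = 62.90 dB(A).

62.9 dB(A)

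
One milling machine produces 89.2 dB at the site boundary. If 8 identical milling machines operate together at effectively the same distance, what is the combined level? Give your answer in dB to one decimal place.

With 8 equal, uncorrelated contributions the intensity is 8× that of one unit, giving a rise of 10·log₁₀ 8.
L_total = 89.2 + 10·log₁₀(8) = 89.2 + 9.031 = 98.23 dB.

98.2 dB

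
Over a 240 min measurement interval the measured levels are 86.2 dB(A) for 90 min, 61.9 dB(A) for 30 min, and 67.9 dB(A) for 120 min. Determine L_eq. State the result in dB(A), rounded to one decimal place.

82.0 dB(A)

Weight each interval's intensity by its duration and average over T = 240 min:
Σ tᵢ·10^(Lᵢ/10) = 90·10^(86.2/10) + 30·10^(61.9/10) + 120·10^(67.9/10) = 3.830e+10.
L_eq = 10·log₁₀(3.830e+10/240) = 82.03 dB(A).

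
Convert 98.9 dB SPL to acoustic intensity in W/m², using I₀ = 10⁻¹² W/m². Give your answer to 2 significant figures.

0.0078 W/m²

I = I₀·10^(L/10) = 10⁻¹² × 10^(98.9/10) = 10^(-2.110).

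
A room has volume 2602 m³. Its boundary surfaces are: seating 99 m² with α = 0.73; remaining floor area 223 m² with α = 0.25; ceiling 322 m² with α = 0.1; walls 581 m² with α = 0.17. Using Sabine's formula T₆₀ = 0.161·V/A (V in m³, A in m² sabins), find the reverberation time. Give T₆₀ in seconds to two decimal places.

A = Σ Sᵢαᵢ = 99·0.73 + 223·0.25 + 322·0.1 + 581·0.17 = 258.99 m².
T₆₀ = 0.161·V/A = 0.161·2602/258.99 = 1.618 s.

1.62 s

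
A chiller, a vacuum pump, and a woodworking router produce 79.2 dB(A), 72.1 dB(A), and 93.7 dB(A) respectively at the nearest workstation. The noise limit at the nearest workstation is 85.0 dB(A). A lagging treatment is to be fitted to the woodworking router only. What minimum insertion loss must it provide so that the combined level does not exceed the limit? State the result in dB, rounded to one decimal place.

10.3 dB

The untreated sources together contribute 10^(79.2/10) + 10^(72.1/10) = 9.939e+07, i.e. 79.97 dB(A).
The limit corresponds to 10^(85.0/10) = 3.162e+08; subtracting the fixed part leaves 2.168e+08 for the woodworking router, i.e. 83.36 dB(A).
Required insertion loss = 93.7 − 83.36 = 10.34 dB.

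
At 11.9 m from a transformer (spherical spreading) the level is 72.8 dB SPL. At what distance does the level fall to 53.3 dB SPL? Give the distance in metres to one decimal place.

112.3 m

For a point source L₁ − L₂ = 20·log₁₀(r₂/r₁), so r₂ = r₁·10^((L₁−L₂)/20).
r₂ = 11.9·10^((72.8−53.3)/20) = 11.9·10^(19.5/20) = 112.34 m.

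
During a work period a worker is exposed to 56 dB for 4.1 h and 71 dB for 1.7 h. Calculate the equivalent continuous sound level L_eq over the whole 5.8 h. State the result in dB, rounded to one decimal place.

L_eq = 10·log₁₀[(1/T)·Σ tᵢ·10^(Lᵢ/10)] with T = 5.8 h.
Σ tᵢ·10^(Lᵢ/10) = 4.1·10^(56/10) + 1.7·10^(71/10) = 2.303e+07.
L_eq = 10·log₁₀(2.303e+07/5.8) = 65.99 dB.

66.0 dB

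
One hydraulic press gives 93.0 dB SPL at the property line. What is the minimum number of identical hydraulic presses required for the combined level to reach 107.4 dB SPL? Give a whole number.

The shortfall is 107.4 − 93.0 = 14.4 dB, and N units add 10·log₁₀ N, so need 10·log₁₀ N ≥ 14.4.
N ≥ 10^(14.4/10) = 27.542, so N = 28.

28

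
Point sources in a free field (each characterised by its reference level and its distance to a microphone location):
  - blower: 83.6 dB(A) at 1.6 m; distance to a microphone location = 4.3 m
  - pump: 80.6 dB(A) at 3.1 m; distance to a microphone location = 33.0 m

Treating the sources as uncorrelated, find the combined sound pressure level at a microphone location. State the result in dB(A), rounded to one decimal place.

75.1 dB(A)

Propagate each source to the receiver with L = L_ref − 20·log₁₀(r/r_ref), then add intensities.
blower: 83.6 − 20·log₁₀(4.3/1.6) = 83.6 − 8.59 = 75.01 dB(A).
pump: 80.6 − 20·log₁₀(33.0/3.1) = 80.6 − 20.54 = 60.06 dB(A).
Σ 10^(L/10) = 3.273e+07 → L_total = 10·log₁₀(3.273e+07) = 75.15 dB(A).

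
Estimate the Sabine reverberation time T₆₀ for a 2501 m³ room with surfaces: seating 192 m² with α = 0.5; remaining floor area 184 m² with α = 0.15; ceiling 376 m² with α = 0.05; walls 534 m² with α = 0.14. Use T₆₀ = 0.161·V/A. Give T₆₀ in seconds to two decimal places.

1.85 s

Total absorption A = 192·0.5 + 184·0.15 + 376·0.05 + 534·0.14 = 217.16 m² sabins.
T₆₀ = 0.161 × 2501 / 217.16 = 1.854 s.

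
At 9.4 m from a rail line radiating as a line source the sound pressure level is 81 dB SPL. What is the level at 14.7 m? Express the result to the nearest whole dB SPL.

For a line source, L₂ = L₁ − 10·log₁₀(r₂/r₁).
L₂ = 81 − 10·log₁₀(14.7/9.4) = 81 − 1.942 = 79.06 dB SPL.

79 dB SPL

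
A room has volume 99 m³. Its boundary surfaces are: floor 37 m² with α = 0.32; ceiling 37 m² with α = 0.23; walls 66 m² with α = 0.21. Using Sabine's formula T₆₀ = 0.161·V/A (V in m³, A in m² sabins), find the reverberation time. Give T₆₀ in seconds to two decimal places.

A = Σ Sᵢαᵢ = 37·0.32 + 37·0.23 + 66·0.21 = 34.21 m².
T₆₀ = 0.161 × 99 / 34.21 = 0.466 s.

0.47 s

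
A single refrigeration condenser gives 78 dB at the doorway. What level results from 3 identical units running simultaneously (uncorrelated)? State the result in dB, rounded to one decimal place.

82.8 dB

N identical incoherent sources raise the level by 10·log₁₀ N.
L_total = 78 + 10·log₁₀(3) = 78 + 4.771 = 82.77 dB.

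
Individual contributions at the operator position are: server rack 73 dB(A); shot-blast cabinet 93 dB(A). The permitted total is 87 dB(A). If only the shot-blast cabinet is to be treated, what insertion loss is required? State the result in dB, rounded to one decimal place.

Everything except the shot-blast cabinet sums to 10^(73/10) = 1.995e+07 in linear terms, 73.00 dB(A).
The limit corresponds to 10^(87/10) = 5.012e+08; subtracting the fixed part leaves 4.812e+08 for the shot-blast cabinet, i.e. 86.82 dB(A).
Required insertion loss = 93 − 86.82 = 6.18 dB.

6.2 dB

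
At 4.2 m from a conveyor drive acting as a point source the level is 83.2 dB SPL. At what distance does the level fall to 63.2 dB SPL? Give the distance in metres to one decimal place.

For a point source L₁ − L₂ = 20·log₁₀(r₂/r₁), so r₂ = r₁·10^((L₁−L₂)/20).
r₂ = 4.2·10^((83.2−63.2)/20) = 4.2·10^(20.0/20) = 42.00 m.

42.0 m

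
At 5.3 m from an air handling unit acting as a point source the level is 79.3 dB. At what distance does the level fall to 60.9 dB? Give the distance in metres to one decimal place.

44.1 m

The 18.4 dB drop corresponds to a distance ratio of 10^(18.4/20) for a point source.
r₂ = 5.3·10^((79.3−60.9)/20) = 5.3·10^(18.4/20) = 44.08 m.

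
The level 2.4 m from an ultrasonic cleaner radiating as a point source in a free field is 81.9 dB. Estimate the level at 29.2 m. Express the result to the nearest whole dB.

For a point source, L₂ = L₁ − 20·log₁₀(r₂/r₁).
L₂ = 81.9 − 20·log₁₀(29.2/2.4) = 81.9 − 21.703 = 60.20 dB.

60 dB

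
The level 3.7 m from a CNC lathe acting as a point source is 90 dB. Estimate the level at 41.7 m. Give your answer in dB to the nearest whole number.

69 dB

Spherical spreading from a point source gives a 20·log₁₀(r₂/r₁) drop.
L₂ = 90 − 20·log₁₀(41.7/3.7) = 90 − 21.039 = 68.96 dB.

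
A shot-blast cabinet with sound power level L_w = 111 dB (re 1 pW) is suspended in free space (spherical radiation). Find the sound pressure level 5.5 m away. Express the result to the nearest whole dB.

L_p = L_w − 10·log₁₀(4π·r²) with r = 5.5 m.
4π·r² = 380.1 m², 10·log₁₀ of that is 25.799 dB.
L_p = 111 − 25.799 = 85.20 dB.

85 dB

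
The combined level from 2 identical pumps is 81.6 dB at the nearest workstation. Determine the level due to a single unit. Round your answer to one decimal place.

For N identical incoherent sources L_total = L₁ + 10·log₁₀ N, so L₁ = 81.6 − 10·log₁₀(2) = 81.6 − 3.010.

78.6 dB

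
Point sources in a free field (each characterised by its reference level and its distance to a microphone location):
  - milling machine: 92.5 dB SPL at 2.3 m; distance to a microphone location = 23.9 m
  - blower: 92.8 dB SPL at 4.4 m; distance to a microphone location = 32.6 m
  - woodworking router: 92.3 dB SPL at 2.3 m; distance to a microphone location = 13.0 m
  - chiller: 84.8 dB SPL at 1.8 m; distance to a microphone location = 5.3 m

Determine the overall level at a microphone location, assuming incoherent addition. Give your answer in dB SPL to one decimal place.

81.4 dB SPL

Propagate each source to the receiver with L = L_ref − 20·log₁₀(r/r_ref), then add intensities.
milling machine: 92.5 − 20·log₁₀(23.9/2.3) = 92.5 − 20.33 = 72.17 dB SPL.
blower: 92.8 − 20·log₁₀(32.6/4.4) = 92.8 − 17.40 = 75.40 dB SPL.
woodworking router: 92.3 − 20·log₁₀(13.0/2.3) = 92.3 − 15.04 = 77.26 dB SPL.
chiller: 84.8 − 20·log₁₀(5.3/1.8) = 84.8 − 9.38 = 75.42 dB SPL.
Σ 10^(L/10) = 1.392e+08 → L_total = 10·log₁₀(1.392e+08) = 81.44 dB SPL.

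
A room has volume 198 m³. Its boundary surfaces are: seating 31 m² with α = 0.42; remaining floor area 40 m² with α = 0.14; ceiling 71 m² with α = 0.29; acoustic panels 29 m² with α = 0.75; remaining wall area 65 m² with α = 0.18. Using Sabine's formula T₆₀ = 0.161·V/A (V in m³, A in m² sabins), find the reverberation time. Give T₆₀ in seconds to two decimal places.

A = Σ Sᵢαᵢ = 31·0.42 + 40·0.14 + 71·0.29 + 29·0.75 + 65·0.18 = 72.66 m².
T₆₀ = 0.161·V/A = 0.161·198/72.66 = 0.439 s.

0.44 s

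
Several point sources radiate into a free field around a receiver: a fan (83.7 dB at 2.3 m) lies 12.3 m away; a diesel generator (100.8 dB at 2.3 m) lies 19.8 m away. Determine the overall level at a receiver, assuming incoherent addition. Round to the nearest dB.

First find each source's level at the receiver (point-source: −20·log₁₀(r/r_ref)), then combine on an intensity basis.
fan: 83.7 − 20·log₁₀(12.3/2.3) = 83.7 − 14.56 = 69.14 dB.
diesel generator: 100.8 − 20·log₁₀(19.8/2.3) = 100.8 − 18.70 = 82.10 dB.
Σ 10^(L/10) = 1.704e+08 → L_total = 10·log₁₀(1.704e+08) = 82.32 dB.

82 dB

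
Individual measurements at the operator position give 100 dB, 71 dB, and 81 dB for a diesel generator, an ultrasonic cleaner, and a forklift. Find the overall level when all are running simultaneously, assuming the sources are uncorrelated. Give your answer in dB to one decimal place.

Incoherent sources combine by intensity addition: L_total = 10·log₁₀(Σ 10^(L_i/10)).
Σ 10^(L/10) = 10^(100/10) + 10^(71/10) + 10^(81/10) = 1.014e+10.
L_total = 10·log₁₀(1.014e+10) = 100.06 dB.

100.1 dB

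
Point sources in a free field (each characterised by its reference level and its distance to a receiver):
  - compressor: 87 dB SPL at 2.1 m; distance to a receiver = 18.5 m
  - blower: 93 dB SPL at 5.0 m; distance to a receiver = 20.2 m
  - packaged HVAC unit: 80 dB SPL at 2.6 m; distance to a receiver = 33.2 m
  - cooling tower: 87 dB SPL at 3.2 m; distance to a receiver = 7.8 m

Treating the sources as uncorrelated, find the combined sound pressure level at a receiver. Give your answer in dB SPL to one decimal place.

Propagate each source to the receiver with L = L_ref − 20·log₁₀(r/r_ref), then add intensities.
compressor: 87 − 20·log₁₀(18.5/2.1) = 87 − 18.90 = 68.10 dB SPL.
blower: 93 − 20·log₁₀(20.2/5.0) = 93 − 12.13 = 80.87 dB SPL.
packaged HVAC unit: 80 − 20·log₁₀(33.2/2.6) = 80 − 22.12 = 57.88 dB SPL.
cooling tower: 87 − 20·log₁₀(7.8/3.2) = 87 − 7.74 = 79.26 dB SPL.
Σ 10^(L/10) = 2.137e+08 → L_total = 10·log₁₀(2.137e+08) = 83.30 dB SPL.

83.3 dB SPL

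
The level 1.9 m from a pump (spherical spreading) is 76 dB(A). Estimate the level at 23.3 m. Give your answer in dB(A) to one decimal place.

For a point source, L₂ = L₁ − 20·log₁₀(r₂/r₁).
L₂ = 76 − 20·log₁₀(23.3/1.9) = 76 − 21.772 = 54.23 dB(A).

54.2 dB(A)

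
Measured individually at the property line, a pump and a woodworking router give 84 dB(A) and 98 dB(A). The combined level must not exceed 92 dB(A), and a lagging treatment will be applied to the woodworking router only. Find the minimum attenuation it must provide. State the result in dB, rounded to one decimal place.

The untreated sources together contribute 10^(84/10) = 2.512e+08, i.e. 84.00 dB(A).
To meet 92 dB(A) overall, the treated woodworking router may contribute at most 10^(92/10) − 2.512e+08 = 1.334e+09, i.e. 91.25 dB(A).
Required insertion loss = 98 − 91.25 = 6.75 dB.

6.7 dB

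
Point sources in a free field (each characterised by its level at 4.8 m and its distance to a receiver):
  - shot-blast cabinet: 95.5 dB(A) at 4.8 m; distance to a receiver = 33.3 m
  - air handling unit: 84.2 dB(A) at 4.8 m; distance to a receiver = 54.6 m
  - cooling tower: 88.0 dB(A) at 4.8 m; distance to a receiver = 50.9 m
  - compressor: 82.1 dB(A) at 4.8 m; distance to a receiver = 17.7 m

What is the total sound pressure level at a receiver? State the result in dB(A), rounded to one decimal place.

Apply inverse-square spreading to bring every level to the receiver, then sum 10^(L/10).
shot-blast cabinet: 95.5 − 20·log₁₀(33.3/4.8) = 95.5 − 16.82 = 78.68 dB(A).
air handling unit: 84.2 − 20·log₁₀(54.6/4.8) = 84.2 − 21.12 = 63.08 dB(A).
cooling tower: 88.0 − 20·log₁₀(50.9/4.8) = 88.0 − 20.51 = 67.49 dB(A).
compressor: 82.1 − 20·log₁₀(17.7/4.8) = 82.1 − 11.33 = 70.77 dB(A).
Σ 10^(L/10) = 9.329e+07 → L_total = 10·log₁₀(9.329e+07) = 79.70 dB(A).

79.7 dB(A)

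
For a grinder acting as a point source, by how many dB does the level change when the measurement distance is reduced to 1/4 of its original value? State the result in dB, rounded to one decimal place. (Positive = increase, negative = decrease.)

+12.0 dB

A point source loses 6 dB per doubling of distance; generally ΔL = −20·log₁₀(r₂/r₁).
ΔL = −20·log₁₀(0.25) = +12.04 dB.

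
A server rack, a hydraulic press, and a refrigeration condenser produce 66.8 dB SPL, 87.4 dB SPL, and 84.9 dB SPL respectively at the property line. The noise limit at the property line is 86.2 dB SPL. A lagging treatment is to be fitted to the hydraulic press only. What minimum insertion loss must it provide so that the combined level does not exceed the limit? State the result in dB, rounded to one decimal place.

Fixed contribution from the other sources: Σ 10^(L/10) = 10^(66.8/10) + 10^(84.9/10) = 3.138e+08 (84.97 dB SPL).
The limit corresponds to 10^(86.2/10) = 4.169e+08; subtracting the fixed part leaves 1.031e+08 for the hydraulic press, i.e. 80.13 dB SPL.
Required insertion loss = 87.4 − 80.13 = 7.27 dB.

7.3 dB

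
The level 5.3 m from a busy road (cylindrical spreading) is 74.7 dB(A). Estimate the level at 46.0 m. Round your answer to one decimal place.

65.3 dB(A)

For a line source, L₂ = L₁ − 10·log₁₀(r₂/r₁).
L₂ = 74.7 − 10·log₁₀(46.0/5.3) = 74.7 − 9.385 = 65.32 dB(A).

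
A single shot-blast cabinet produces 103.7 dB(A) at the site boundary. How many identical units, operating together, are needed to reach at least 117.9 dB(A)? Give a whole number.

27

Need L₁ + 10·log₁₀ N ≥ 117.9, i.e. log₁₀ N ≥ 1.42.
N ≥ 10^(14.2/10) = 26.303, so N = 27.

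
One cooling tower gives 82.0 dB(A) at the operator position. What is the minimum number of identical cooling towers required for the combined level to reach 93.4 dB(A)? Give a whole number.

N identical sources give L₁ + 10·log₁₀ N, so require 10·log₁₀ N ≥ 93.4 − 82.0 = 11.4 dB.
N ≥ 10^(11.4/10) = 13.804, so N = 14.

14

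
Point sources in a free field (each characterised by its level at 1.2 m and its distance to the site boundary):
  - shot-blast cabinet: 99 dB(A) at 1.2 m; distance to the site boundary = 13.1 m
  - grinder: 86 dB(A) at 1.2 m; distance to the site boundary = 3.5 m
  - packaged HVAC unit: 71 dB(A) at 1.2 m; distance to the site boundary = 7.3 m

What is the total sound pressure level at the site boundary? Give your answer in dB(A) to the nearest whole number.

First find each source's level at the receiver (point-source: −20·log₁₀(r/r_ref)), then combine on an intensity basis.
shot-blast cabinet: 99 − 20·log₁₀(13.1/1.2) = 99 − 20.76 = 78.24 dB(A).
grinder: 86 − 20·log₁₀(3.5/1.2) = 86 − 9.30 = 76.70 dB(A).
packaged HVAC unit: 71 − 20·log₁₀(7.3/1.2) = 71 − 15.68 = 55.32 dB(A).
Σ 10^(L/10) = 1.138e+08 → L_total = 10·log₁₀(1.138e+08) = 80.56 dB(A).

81 dB(A)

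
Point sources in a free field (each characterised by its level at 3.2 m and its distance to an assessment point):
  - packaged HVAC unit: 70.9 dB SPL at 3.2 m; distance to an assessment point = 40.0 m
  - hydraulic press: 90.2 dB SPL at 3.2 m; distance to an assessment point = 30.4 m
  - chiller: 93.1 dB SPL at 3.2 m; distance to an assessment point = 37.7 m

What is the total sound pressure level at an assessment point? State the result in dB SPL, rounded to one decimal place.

74.2 dB SPL

Apply inverse-square spreading to bring every level to the receiver, then sum 10^(L/10).
packaged HVAC unit: 70.9 − 20·log₁₀(40.0/3.2) = 70.9 − 21.94 = 48.96 dB SPL.
hydraulic press: 90.2 − 20·log₁₀(30.4/3.2) = 90.2 − 19.55 = 70.65 dB SPL.
chiller: 93.1 − 20·log₁₀(37.7/3.2) = 93.1 − 21.42 = 71.68 dB SPL.
Σ 10^(L/10) = 2.639e+07 → L_total = 10·log₁₀(2.639e+07) = 74.21 dB SPL.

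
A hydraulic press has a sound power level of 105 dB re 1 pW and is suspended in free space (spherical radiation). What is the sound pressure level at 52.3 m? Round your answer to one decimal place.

Free-field spherical radiation: L_p = L_w − 10·log₁₀(4π·r²), r = 52.3 m.
4π·r² = 3.437e+04 m², 10·log₁₀ of that is 45.362 dB.
L_p = 105 − 45.362 = 59.64 dB.

59.6 dB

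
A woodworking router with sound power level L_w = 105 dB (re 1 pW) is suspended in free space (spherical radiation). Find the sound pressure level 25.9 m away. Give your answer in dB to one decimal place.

65.7 dB

L_p = L_w − 10·log₁₀(4π·r²) with r = 25.9 m.
4π·r² = 8430 m², 10·log₁₀ of that is 39.258 dB.
L_p = 105 − 39.258 = 65.74 dB.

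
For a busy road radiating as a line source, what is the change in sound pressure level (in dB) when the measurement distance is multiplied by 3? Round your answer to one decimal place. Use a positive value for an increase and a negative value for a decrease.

-4.8 dB

With cylindrical spreading the level changes by −10·log₁₀(r₂/r₁).
ΔL = −10·log₁₀(3) = -4.77 dB.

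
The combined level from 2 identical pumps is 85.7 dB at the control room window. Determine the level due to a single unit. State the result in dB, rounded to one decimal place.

82.7 dB

Dividing the total intensity by 2 lowers the level by 10·log₁₀ 2 = 3.010 dB: L₁ = 85.7 − 3.010.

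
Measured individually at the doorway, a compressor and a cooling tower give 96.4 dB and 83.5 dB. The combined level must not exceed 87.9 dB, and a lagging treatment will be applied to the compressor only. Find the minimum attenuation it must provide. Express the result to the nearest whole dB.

10 dB

Everything except the compressor sums to 10^(83.5/10) = 2.239e+08 in linear terms, 83.50 dB.
The limit corresponds to 10^(87.9/10) = 6.166e+08; subtracting the fixed part leaves 3.927e+08 for the compressor, i.e. 85.94 dB.
So the compressor must be reduced from 96.4 to 85.94 dB: IL = 10.46 dB.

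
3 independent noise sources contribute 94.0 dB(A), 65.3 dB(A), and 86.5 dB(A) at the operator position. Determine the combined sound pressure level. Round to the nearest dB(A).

95 dB(A)

For uncorrelated sources the intensities add, so convert each level to linear form, sum, and take 10·log₁₀ of the total.
Σ 10^(L/10) = 10^(94.0/10) + 10^(65.3/10) + 10^(86.5/10) = 2.962e+09.
L_total = 10·log₁₀(2.962e+09) = 94.72 dB(A).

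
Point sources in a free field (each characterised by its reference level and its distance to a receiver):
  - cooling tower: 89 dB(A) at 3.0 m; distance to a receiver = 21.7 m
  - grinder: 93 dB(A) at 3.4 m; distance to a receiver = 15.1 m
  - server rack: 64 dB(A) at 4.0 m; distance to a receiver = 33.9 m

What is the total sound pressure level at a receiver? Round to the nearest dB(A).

81 dB(A)

Propagate each source to the receiver with L = L_ref − 20·log₁₀(r/r_ref), then add intensities.
cooling tower: 89 − 20·log₁₀(21.7/3.0) = 89 − 17.19 = 71.81 dB(A).
grinder: 93 − 20·log₁₀(15.1/3.4) = 93 − 12.95 = 80.05 dB(A).
server rack: 64 − 20·log₁₀(33.9/4.0) = 64 − 18.56 = 45.44 dB(A).
Σ 10^(L/10) = 1.164e+08 → L_total = 10·log₁₀(1.164e+08) = 80.66 dB(A).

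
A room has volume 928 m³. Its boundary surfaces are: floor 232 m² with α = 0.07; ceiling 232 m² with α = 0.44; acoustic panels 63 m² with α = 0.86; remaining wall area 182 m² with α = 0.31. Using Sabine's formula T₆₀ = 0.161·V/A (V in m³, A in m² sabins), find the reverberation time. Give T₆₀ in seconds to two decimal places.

A = Σ Sᵢαᵢ = 232·0.07 + 232·0.44 + 63·0.86 + 182·0.31 = 228.92 m².
T₆₀ = 0.161·V/A = 0.161·928/228.92 = 0.653 s.

0.65 s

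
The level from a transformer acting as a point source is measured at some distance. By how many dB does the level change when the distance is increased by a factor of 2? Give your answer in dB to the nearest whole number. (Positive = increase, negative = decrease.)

Point-source spreading: ΔL = −20·log₁₀(r₂/r₁).
ΔL = −20·log₁₀(2) = -6.02 dB.

-6 dB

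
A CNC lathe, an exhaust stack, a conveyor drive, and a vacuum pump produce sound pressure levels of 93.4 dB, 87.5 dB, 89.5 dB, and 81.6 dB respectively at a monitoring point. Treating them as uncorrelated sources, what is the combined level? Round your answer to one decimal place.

For uncorrelated sources the intensities add, so convert each level to linear form, sum, and take 10·log₁₀ of the total.
Σ 10^(L/10) = 10^(93.4/10) + 10^(87.5/10) + 10^(89.5/10) + 10^(81.6/10) = 3.786e+09.
L_total = 10·log₁₀(3.786e+09) = 95.78 dB.

95.8 dB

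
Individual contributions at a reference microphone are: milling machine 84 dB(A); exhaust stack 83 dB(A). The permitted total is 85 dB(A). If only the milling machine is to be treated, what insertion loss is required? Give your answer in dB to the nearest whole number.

3 dB

Fixed contribution from the other source: Σ 10^(L/10) = 10^(83/10) = 1.995e+08 (83.00 dB(A)).
To meet 85 dB(A) overall, the treated milling machine may contribute at most 10^(85/10) − 1.995e+08 = 1.167e+08, i.e. 80.67 dB(A).
Required insertion loss = 84 − 80.67 = 3.33 dB.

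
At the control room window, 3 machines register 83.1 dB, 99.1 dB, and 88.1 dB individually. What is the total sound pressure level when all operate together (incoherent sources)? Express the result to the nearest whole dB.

Incoherent sources combine by intensity addition: L_total = 10·log₁₀(Σ 10^(L_i/10)).
Σ 10^(L/10) = 10^(83.1/10) + 10^(99.1/10) + 10^(88.1/10) = 8.978e+09.
L_total = 10·log₁₀(8.978e+09) = 99.53 dB.

100 dB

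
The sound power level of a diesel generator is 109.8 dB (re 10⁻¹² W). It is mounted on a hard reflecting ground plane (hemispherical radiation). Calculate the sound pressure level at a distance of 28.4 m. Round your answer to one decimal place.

72.8 dB

L_p = L_w − 10·log₁₀(2π·r²) with r = 28.4 m.
2π·r² = 5068 m², 10·log₁₀ of that is 37.048 dB.
L_p = 109.8 − 37.048 = 72.75 dB.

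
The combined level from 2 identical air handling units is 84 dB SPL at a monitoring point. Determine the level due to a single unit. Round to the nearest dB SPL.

2 equal contributions raise the level by 10·log₁₀ 2 = 3.010 dB, so each unit alone gives 84 − 3.010.

81 dB SPL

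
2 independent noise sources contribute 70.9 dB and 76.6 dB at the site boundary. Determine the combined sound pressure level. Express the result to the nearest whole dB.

78 dB

Incoherent sources combine by intensity addition: L_total = 10·log₁₀(Σ 10^(L_i/10)).
Σ 10^(L/10) = 10^(70.9/10) + 10^(76.6/10) = 5.801e+07.
L_total = 10·log₁₀(5.801e+07) = 77.64 dB.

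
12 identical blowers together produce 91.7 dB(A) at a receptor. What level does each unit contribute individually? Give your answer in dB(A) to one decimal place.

80.9 dB(A)

Dividing the total intensity by 12 lowers the level by 10·log₁₀ 12 = 10.792 dB: L₁ = 91.7 − 10.792.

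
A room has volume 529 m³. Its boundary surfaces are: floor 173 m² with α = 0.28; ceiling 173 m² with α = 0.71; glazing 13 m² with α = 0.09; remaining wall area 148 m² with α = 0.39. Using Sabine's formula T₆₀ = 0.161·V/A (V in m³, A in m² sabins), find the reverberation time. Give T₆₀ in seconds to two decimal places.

0.37 s

Total absorption A = 173·0.28 + 173·0.71 + 13·0.09 + 148·0.39 = 230.16 m² sabins.
T₆₀ = 0.161 × 529 / 230.16 = 0.370 s.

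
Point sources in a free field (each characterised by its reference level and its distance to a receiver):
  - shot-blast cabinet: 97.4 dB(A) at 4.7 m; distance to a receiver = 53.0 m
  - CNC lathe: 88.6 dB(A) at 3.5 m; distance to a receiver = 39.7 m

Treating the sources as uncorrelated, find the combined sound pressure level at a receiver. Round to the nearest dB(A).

77 dB(A)

Apply inverse-square spreading to bring every level to the receiver, then sum 10^(L/10).
shot-blast cabinet: 97.4 − 20·log₁₀(53.0/4.7) = 97.4 − 21.04 = 76.36 dB(A).
CNC lathe: 88.6 − 20·log₁₀(39.7/3.5) = 88.6 − 21.09 = 67.51 dB(A).
Σ 10^(L/10) = 4.885e+07 → L_total = 10·log₁₀(4.885e+07) = 76.89 dB(A).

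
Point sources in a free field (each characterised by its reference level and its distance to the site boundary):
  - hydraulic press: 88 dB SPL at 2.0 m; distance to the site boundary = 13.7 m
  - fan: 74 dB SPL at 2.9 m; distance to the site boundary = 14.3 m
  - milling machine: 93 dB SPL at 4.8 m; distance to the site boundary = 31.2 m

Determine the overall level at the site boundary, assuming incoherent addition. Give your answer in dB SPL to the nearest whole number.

78 dB SPL

Propagate each source to the receiver with L = L_ref − 20·log₁₀(r/r_ref), then add intensities.
hydraulic press: 88 − 20·log₁₀(13.7/2.0) = 88 − 16.71 = 71.29 dB SPL.
fan: 74 − 20·log₁₀(14.3/2.9) = 74 − 13.86 = 60.14 dB SPL.
milling machine: 93 − 20·log₁₀(31.2/4.8) = 93 − 16.26 = 76.74 dB SPL.
Σ 10^(L/10) = 6.170e+07 → L_total = 10·log₁₀(6.170e+07) = 77.90 dB SPL.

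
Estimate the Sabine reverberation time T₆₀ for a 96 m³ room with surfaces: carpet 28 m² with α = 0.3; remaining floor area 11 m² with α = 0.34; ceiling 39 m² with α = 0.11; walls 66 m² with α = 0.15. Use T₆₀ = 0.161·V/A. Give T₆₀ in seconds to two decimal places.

A = Σ Sᵢαᵢ = 28·0.3 + 11·0.34 + 39·0.11 + 66·0.15 = 26.33 m².
T₆₀ = 0.161 × 96 / 26.33 = 0.587 s.

0.59 s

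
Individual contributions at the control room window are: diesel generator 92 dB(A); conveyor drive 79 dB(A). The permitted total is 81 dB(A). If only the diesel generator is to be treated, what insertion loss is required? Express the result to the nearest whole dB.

15 dB

Fixed contribution from the other source: Σ 10^(L/10) = 10^(79/10) = 7.943e+07 (79.00 dB(A)).
The limit corresponds to 10^(81/10) = 1.259e+08; subtracting the fixed part leaves 4.646e+07 for the diesel generator, i.e. 76.67 dB(A).
Required insertion loss = 92 − 76.67 = 15.33 dB.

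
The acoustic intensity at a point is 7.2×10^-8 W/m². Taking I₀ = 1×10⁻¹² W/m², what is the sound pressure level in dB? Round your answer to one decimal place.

48.6 dB

L = 10·log₁₀(I/I₀) = 10·log₁₀(7.2×10^-8/10⁻¹²) = 10·log₁₀(7.2×10^4).
L = 10·(0.8573 + 4) = 48.57 dB.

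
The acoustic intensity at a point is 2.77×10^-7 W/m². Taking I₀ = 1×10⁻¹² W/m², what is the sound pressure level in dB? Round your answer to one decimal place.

54.4 dB

Dividing by I₀ shifts the exponent by 12: I/I₀ = 2.77×10^5.
L = 10·(0.4425 + 5) = 54.42 dB.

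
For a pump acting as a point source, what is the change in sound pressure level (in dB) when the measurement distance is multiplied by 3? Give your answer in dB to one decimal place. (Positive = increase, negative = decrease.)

-9.5 dB

With spherical spreading the level changes by −20·log₁₀(r₂/r₁).
ΔL = −20·log₁₀(3) = -9.54 dB.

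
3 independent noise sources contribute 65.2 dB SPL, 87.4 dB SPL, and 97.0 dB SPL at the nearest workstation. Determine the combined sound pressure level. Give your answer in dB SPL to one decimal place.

97.5 dB SPL

For uncorrelated sources the intensities add, so convert each level to linear form, sum, and take 10·log₁₀ of the total.
Σ 10^(L/10) = 10^(65.2/10) + 10^(87.4/10) + 10^(97.0/10) = 5.565e+09.
L_total = 10·log₁₀(5.565e+09) = 97.45 dB SPL.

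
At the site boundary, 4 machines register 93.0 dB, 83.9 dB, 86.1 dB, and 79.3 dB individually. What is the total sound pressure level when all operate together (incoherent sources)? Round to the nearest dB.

94 dB

For uncorrelated sources the intensities add, so convert each level to linear form, sum, and take 10·log₁₀ of the total.
Σ 10^(L/10) = 10^(93.0/10) + 10^(83.9/10) + 10^(86.1/10) + 10^(79.3/10) = 2.733e+09.
L_total = 10·log₁₀(2.733e+09) = 94.37 dB.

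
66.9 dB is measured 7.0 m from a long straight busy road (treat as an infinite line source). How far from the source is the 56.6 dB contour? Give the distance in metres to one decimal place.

For a line source L₁ − L₂ = 10·log₁₀(r₂/r₁), so r₂ = r₁·10^((L₁−L₂)/10).
r₂ = 7.0·10^((66.9−56.6)/10) = 7.0·10^(10.3/10) = 75.01 m.

75.0 m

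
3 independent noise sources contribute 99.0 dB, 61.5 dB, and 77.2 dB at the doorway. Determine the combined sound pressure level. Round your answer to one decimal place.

Incoherent sources combine by intensity addition: L_total = 10·log₁₀(Σ 10^(L_i/10)).
Σ 10^(L/10) = 10^(99.0/10) + 10^(61.5/10) + 10^(77.2/10) = 7.997e+09.
L_total = 10·log₁₀(7.997e+09) = 99.03 dB.

99.0 dB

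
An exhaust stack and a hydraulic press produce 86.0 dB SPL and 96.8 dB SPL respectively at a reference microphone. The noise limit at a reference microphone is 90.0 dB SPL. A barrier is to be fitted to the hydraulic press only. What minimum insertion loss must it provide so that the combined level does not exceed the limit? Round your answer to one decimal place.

9.0 dB

The untreated sources together contribute 10^(86.0/10) = 3.981e+08, i.e. 86.00 dB SPL.
To meet 90.0 dB SPL overall, the treated hydraulic press may contribute at most 10^(90.0/10) − 3.981e+08 = 6.019e+08, i.e. 87.80 dB SPL.
So the hydraulic press must be reduced from 96.8 to 87.80 dB SPL: IL = 9.00 dB.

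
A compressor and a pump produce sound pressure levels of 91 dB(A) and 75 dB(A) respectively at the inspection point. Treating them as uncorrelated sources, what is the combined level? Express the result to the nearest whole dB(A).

For uncorrelated sources the intensities add, so convert each level to linear form, sum, and take 10·log₁₀ of the total.
Σ 10^(L/10) = 10^(91/10) + 10^(75/10) = 1.291e+09.
L_total = 10·log₁₀(1.291e+09) = 91.11 dB(A).

91 dB(A)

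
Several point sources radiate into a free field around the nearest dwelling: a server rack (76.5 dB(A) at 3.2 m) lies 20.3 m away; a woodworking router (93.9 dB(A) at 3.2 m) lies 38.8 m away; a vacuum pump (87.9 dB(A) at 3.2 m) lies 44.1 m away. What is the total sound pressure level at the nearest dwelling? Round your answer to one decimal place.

First find each source's level at the receiver (point-source: −20·log₁₀(r/r_ref)), then combine on an intensity basis.
server rack: 76.5 − 20·log₁₀(20.3/3.2) = 76.5 − 16.05 = 60.45 dB(A).
woodworking router: 93.9 − 20·log₁₀(38.8/3.2) = 93.9 − 21.67 = 72.23 dB(A).
vacuum pump: 87.9 − 20·log₁₀(44.1/3.2) = 87.9 − 22.79 = 65.11 dB(A).
Σ 10^(L/10) = 2.105e+07 → L_total = 10·log₁₀(2.105e+07) = 73.23 dB(A).

73.2 dB(A)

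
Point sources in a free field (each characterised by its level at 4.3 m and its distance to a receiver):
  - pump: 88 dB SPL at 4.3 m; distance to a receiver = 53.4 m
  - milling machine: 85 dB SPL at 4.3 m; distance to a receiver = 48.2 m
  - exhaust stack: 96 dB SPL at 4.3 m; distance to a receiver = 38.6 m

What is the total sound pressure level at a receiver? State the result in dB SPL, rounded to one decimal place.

77.5 dB SPL

First find each source's level at the receiver (point-source: −20·log₁₀(r/r_ref)), then combine on an intensity basis.
pump: 88 − 20·log₁₀(53.4/4.3) = 88 − 21.88 = 66.12 dB SPL.
milling machine: 85 − 20·log₁₀(48.2/4.3) = 85 − 20.99 = 64.01 dB SPL.
exhaust stack: 96 − 20·log₁₀(38.6/4.3) = 96 − 19.06 = 76.94 dB SPL.
Σ 10^(L/10) = 5.601e+07 → L_total = 10·log₁₀(5.601e+07) = 77.48 dB SPL.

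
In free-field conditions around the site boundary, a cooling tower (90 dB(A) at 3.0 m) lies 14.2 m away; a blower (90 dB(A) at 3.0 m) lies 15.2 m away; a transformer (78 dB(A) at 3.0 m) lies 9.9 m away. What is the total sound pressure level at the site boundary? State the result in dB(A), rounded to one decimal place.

Apply inverse-square spreading to bring every level to the receiver, then sum 10^(L/10).
cooling tower: 90 − 20·log₁₀(14.2/3.0) = 90 − 13.50 = 76.50 dB(A).
blower: 90 − 20·log₁₀(15.2/3.0) = 90 − 14.09 = 75.91 dB(A).
transformer: 78 − 20·log₁₀(9.9/3.0) = 78 − 10.37 = 67.63 dB(A).
Σ 10^(L/10) = 8.938e+07 → L_total = 10·log₁₀(8.938e+07) = 79.51 dB(A).

79.5 dB(A)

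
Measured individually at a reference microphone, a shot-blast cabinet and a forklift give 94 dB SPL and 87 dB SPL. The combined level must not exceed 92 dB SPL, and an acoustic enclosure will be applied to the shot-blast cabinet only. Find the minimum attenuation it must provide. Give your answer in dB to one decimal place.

The untreated sources together contribute 10^(87/10) = 5.012e+08, i.e. 87.00 dB SPL.
The limit corresponds to 10^(92/10) = 1.585e+09; subtracting the fixed part leaves 1.084e+09 for the shot-blast cabinet, i.e. 90.35 dB SPL.
So the shot-blast cabinet must be reduced from 94 to 90.35 dB SPL: IL = 3.65 dB.

3.7 dB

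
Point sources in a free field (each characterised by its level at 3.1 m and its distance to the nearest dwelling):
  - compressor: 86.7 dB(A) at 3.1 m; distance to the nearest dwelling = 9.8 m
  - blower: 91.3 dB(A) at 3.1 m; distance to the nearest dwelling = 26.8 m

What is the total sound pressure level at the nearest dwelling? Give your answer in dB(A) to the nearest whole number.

First find each source's level at the receiver (point-source: −20·log₁₀(r/r_ref)), then combine on an intensity basis.
compressor: 86.7 − 20·log₁₀(9.8/3.1) = 86.7 − 10.00 = 76.70 dB(A).
blower: 91.3 − 20·log₁₀(26.8/3.1) = 91.3 − 18.74 = 72.56 dB(A).
Σ 10^(L/10) = 6.485e+07 → L_total = 10·log₁₀(6.485e+07) = 78.12 dB(A).

78 dB(A)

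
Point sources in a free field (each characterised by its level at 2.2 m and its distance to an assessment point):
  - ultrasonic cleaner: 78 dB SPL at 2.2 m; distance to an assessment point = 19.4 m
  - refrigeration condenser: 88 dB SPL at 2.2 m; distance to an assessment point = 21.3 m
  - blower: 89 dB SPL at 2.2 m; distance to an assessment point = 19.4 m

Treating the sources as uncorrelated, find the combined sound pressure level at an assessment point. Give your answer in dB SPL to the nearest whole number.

72 dB SPL

Propagate each source to the receiver with L = L_ref − 20·log₁₀(r/r_ref), then add intensities.
ultrasonic cleaner: 78 − 20·log₁₀(19.4/2.2) = 78 − 18.91 = 59.09 dB SPL.
refrigeration condenser: 88 − 20·log₁₀(21.3/2.2) = 88 − 19.72 = 68.28 dB SPL.
blower: 89 − 20·log₁₀(19.4/2.2) = 89 − 18.91 = 70.09 dB SPL.
Σ 10^(L/10) = 1.776e+07 → L_total = 10·log₁₀(1.776e+07) = 72.49 dB SPL.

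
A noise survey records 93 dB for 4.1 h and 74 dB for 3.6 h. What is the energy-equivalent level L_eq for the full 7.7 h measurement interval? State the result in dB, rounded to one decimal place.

L_eq = 10·log₁₀[(1/T)·Σ tᵢ·10^(Lᵢ/10)] with T = 7.7 h.
Σ tᵢ·10^(Lᵢ/10) = 4.1·10^(93/10) + 3.6·10^(74/10) = 8.271e+09.
L_eq = 10·log₁₀(8.271e+09/7.7) = 90.31 dB.

90.3 dB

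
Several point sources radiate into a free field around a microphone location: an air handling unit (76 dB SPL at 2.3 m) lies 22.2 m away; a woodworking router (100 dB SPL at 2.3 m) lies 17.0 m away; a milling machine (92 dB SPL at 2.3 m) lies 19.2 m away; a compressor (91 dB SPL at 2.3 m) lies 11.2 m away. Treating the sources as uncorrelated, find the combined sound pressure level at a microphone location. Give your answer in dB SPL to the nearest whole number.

84 dB SPL

Apply inverse-square spreading to bring every level to the receiver, then sum 10^(L/10).
air handling unit: 76 − 20·log₁₀(22.2/2.3) = 76 − 19.69 = 56.31 dB SPL.
woodworking router: 100 − 20·log₁₀(17.0/2.3) = 100 − 17.37 = 82.63 dB SPL.
milling machine: 92 − 20·log₁₀(19.2/2.3) = 92 − 18.43 = 73.57 dB SPL.
compressor: 91 − 20·log₁₀(11.2/2.3) = 91 − 13.75 = 77.25 dB SPL.
Σ 10^(L/10) = 2.593e+08 → L_total = 10·log₁₀(2.593e+08) = 84.14 dB SPL.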